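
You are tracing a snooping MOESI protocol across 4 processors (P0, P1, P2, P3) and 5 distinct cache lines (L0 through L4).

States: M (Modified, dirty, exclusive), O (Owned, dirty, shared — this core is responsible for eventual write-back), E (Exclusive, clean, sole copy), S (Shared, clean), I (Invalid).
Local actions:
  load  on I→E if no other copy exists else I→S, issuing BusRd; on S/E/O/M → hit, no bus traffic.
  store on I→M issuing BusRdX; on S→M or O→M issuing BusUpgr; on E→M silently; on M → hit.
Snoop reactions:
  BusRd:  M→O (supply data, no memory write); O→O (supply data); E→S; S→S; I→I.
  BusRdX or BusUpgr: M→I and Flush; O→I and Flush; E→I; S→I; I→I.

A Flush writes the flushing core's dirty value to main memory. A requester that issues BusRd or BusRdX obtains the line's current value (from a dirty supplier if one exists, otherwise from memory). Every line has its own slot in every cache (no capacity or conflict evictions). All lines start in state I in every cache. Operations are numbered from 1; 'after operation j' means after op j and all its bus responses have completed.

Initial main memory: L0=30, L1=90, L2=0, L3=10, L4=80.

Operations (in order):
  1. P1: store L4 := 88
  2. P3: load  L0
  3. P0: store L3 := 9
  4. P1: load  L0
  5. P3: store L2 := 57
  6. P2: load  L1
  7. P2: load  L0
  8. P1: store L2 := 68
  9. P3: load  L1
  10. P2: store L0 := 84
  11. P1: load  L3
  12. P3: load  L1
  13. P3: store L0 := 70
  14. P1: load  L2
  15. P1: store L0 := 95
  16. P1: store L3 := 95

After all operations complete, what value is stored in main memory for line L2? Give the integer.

1. P1: store L4 := 88  bus=[BusRdX]  L4: P0=I P1=M P2=I P3=I  mem[L4]=80
2. P3: load  L0  bus=[BusRd]  L0: P0=I P1=I P2=I P3=E  mem[L0]=30
3. P0: store L3 := 9  bus=[BusRdX]  L3: P0=M P1=I P2=I P3=I  mem[L3]=10
4. P1: load  L0  bus=[BusRd]  L0: P0=I P1=S P2=I P3=S  mem[L0]=30
5. P3: store L2 := 57  bus=[BusRdX]  L2: P0=I P1=I P2=I P3=M  mem[L2]=0
6. P2: load  L1  bus=[BusRd]  L1: P0=I P1=I P2=E P3=I  mem[L1]=90
7. P2: load  L0  bus=[BusRd]  L0: P0=I P1=S P2=S P3=S  mem[L0]=30
8. P1: store L2 := 68  bus=[BusRdX,Flush]  L2: P0=I P1=M P2=I P3=I  mem[L2]=57
9. P3: load  L1  bus=[BusRd]  L1: P0=I P1=I P2=S P3=S  mem[L1]=90
10. P2: store L0 := 84  bus=[BusUpgr]  L0: P0=I P1=I P2=M P3=I  mem[L0]=30
11. P1: load  L3  bus=[BusRd]  L3: P0=O P1=S P2=I P3=I  mem[L3]=10
12. P3: load  L1  bus=[-]  L1: P0=I P1=I P2=S P3=S  mem[L1]=90
13. P3: store L0 := 70  bus=[BusRdX,Flush]  L0: P0=I P1=I P2=I P3=M  mem[L0]=84
14. P1: load  L2  bus=[-]  L2: P0=I P1=M P2=I P3=I  mem[L2]=57
15. P1: store L0 := 95  bus=[BusRdX,Flush]  L0: P0=I P1=M P2=I P3=I  mem[L0]=70
16. P1: store L3 := 95  bus=[BusUpgr,Flush]  L3: P0=I P1=M P2=I P3=I  mem[L3]=9

memory[L2] = 57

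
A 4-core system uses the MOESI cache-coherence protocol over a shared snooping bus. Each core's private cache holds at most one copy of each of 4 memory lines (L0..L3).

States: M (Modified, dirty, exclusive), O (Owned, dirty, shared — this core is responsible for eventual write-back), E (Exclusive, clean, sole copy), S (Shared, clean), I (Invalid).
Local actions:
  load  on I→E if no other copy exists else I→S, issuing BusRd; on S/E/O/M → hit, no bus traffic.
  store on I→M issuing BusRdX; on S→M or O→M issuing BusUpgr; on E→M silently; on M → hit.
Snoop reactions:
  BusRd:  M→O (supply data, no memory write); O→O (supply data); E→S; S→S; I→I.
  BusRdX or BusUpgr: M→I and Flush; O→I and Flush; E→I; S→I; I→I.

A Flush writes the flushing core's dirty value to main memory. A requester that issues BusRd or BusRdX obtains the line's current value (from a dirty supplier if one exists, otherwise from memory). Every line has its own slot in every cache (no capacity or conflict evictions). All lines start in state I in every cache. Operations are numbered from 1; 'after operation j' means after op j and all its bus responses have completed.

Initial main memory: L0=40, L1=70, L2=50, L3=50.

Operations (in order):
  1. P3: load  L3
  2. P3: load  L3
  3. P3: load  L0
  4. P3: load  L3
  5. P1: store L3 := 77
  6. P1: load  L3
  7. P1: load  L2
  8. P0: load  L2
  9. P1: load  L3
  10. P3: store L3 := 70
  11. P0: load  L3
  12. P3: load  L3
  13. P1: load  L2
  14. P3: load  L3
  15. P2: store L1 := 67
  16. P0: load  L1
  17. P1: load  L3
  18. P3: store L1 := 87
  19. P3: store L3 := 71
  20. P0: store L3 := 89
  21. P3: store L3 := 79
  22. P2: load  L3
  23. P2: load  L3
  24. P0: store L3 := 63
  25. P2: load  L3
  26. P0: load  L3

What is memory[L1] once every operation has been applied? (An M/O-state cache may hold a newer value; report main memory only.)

memory[L1] = 67

  op1 P3: load  L3 → I/I/I/E on L3; bus BusRd; mem=50
  op2 P3: load  L3 → I/I/I/E on L3; bus (none); mem=50
  op3 P3: load  L0 → I/I/I/E on L0; bus BusRd; mem=40
  op4 P3: load  L3 → I/I/I/E on L3; bus (none); mem=50
  op5 P1: store L3 := 77 → I/M/I/I on L3; bus BusRdX; mem=50
  op6 P1: load  L3 → I/M/I/I on L3; bus (none); mem=50
  op7 P1: load  L2 → I/E/I/I on L2; bus BusRd; mem=50
  op8 P0: load  L2 → S/S/I/I on L2; bus BusRd; mem=50
  op9 P1: load  L3 → I/M/I/I on L3; bus (none); mem=50
  op10 P3: store L3 := 70 → I/I/I/M on L3; bus BusRdX Flush; mem=77
  op11 P0: load  L3 → S/I/I/O on L3; bus BusRd; mem=77
  op12 P3: load  L3 → S/I/I/O on L3; bus (none); mem=77
  op13 P1: load  L2 → S/S/I/I on L2; bus (none); mem=50
  op14 P3: load  L3 → S/I/I/O on L3; bus (none); mem=77
  op15 P2: store L1 := 67 → I/I/M/I on L1; bus BusRdX; mem=70
  op16 P0: load  L1 → S/I/O/I on L1; bus BusRd; mem=70
  op17 P1: load  L3 → S/S/I/O on L3; bus BusRd; mem=77
  op18 P3: store L1 := 87 → I/I/I/M on L1; bus BusRdX Flush; mem=67
  op19 P3: store L3 := 71 → I/I/I/M on L3; bus BusUpgr; mem=77
  op20 P0: store L3 := 89 → M/I/I/I on L3; bus BusRdX Flush; mem=71
  op21 P3: store L3 := 79 → I/I/I/M on L3; bus BusRdX Flush; mem=89
  op22 P2: load  L3 → I/I/S/O on L3; bus BusRd; mem=89
  op23 P2: load  L3 → I/I/S/O on L3; bus (none); mem=89
  op24 P0: store L3 := 63 → M/I/I/I on L3; bus BusRdX Flush; mem=79
  op25 P2: load  L3 → O/I/S/I on L3; bus BusRd; mem=79
  op26 P0: load  L3 → O/I/S/I on L3; bus (none); mem=79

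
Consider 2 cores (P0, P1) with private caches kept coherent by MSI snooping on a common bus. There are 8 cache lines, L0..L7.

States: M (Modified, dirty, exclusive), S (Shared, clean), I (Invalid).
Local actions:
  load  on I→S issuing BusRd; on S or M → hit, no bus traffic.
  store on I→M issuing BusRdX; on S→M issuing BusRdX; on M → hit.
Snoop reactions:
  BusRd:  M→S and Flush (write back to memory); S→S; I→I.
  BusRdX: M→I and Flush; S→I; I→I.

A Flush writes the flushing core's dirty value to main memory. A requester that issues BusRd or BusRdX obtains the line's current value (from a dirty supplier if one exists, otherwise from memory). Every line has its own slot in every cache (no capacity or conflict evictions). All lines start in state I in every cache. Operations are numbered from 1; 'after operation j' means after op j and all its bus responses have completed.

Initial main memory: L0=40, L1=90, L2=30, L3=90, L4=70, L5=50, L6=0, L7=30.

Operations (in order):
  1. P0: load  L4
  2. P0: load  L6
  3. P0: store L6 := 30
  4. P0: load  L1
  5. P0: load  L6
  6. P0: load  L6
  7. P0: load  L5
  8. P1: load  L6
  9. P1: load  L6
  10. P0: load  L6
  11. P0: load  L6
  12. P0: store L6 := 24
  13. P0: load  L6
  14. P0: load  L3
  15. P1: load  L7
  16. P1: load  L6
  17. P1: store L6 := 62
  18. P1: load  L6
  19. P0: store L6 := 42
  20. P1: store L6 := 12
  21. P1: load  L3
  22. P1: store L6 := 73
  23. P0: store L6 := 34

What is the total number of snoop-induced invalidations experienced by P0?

[1] P0: load  L4 | P0:S(70), P1:I | bus: BusRd
[2] P0: load  L6 | P0:S(0), P1:I | bus: BusRd
[3] P0: store L6 := 30 | P0:M(30), P1:I | bus: BusRdX
[4] P0: load  L1 | P0:S(90), P1:I | bus: BusRd
[5] P0: load  L6 | P0:M(30), P1:I | bus: none
[6] P0: load  L6 | P0:M(30), P1:I | bus: none
[7] P0: load  L5 | P0:S(50), P1:I | bus: BusRd
[8] P1: load  L6 | P0:S(30), P1:S(30) | bus: BusRd,Flush
[9] P1: load  L6 | P0:S(30), P1:S(30) | bus: none
[10] P0: load  L6 | P0:S(30), P1:S(30) | bus: none
[11] P0: load  L6 | P0:S(30), P1:S(30) | bus: none
[12] P0: store L6 := 24 | P0:M(24), P1:I | bus: BusRdX
[13] P0: load  L6 | P0:M(24), P1:I | bus: none
[14] P0: load  L3 | P0:S(90), P1:I | bus: BusRd
[15] P1: load  L7 | P0:I, P1:S(30) | bus: BusRd
[16] P1: load  L6 | P0:S(24), P1:S(24) | bus: BusRd,Flush
[17] P1: store L6 := 62 | P0:I, P1:M(62) | bus: BusRdX
[18] P1: load  L6 | P0:I, P1:M(62) | bus: none
[19] P0: store L6 := 42 | P0:M(42), P1:I | bus: BusRdX,Flush
[20] P1: store L6 := 12 | P0:I, P1:M(12) | bus: BusRdX,Flush
[21] P1: load  L3 | P0:S(90), P1:S(90) | bus: BusRd
[22] P1: store L6 := 73 | P0:I, P1:M(73) | bus: none
[23] P0: store L6 := 34 | P0:M(34), P1:I | bus: BusRdX,Flush

invalidations = 2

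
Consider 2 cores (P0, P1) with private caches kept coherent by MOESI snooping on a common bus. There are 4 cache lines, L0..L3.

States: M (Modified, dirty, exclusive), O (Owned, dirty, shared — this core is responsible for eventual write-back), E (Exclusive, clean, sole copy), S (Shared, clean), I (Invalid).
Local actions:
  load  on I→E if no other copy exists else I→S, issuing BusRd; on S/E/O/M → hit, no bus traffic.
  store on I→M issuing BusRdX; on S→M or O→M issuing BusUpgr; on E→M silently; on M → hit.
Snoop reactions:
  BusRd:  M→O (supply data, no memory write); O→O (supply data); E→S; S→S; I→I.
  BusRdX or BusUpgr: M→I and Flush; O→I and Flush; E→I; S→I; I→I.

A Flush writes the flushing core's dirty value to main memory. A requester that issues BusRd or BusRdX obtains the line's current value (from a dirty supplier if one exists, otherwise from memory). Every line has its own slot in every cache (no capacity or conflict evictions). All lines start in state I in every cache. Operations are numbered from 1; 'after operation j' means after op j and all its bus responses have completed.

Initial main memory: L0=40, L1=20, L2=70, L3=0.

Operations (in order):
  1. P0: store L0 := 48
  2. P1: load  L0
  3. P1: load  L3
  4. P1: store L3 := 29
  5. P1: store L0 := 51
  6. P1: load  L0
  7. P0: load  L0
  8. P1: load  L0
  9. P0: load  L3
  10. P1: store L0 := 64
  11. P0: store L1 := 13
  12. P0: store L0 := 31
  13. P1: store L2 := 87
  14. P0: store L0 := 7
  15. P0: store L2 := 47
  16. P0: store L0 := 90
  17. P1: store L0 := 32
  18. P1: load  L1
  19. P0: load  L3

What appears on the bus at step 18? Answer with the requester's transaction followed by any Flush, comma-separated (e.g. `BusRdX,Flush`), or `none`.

bus = BusRd

  op1 P0: store L0 := 48 → M/I on L0; bus BusRdX; mem=40
  op2 P1: load  L0 → O/S on L0; bus BusRd; mem=40
  op3 P1: load  L3 → I/E on L3; bus BusRd; mem=0
  op4 P1: store L3 := 29 → I/M on L3; bus (none); mem=0
  op5 P1: store L0 := 51 → I/M on L0; bus BusUpgr Flush; mem=48
  op6 P1: load  L0 → I/M on L0; bus (none); mem=48
  op7 P0: load  L0 → S/O on L0; bus BusRd; mem=48
  op8 P1: load  L0 → S/O on L0; bus (none); mem=48
  op9 P0: load  L3 → S/O on L3; bus BusRd; mem=0
  op10 P1: store L0 := 64 → I/M on L0; bus BusUpgr; mem=48
  op11 P0: store L1 := 13 → M/I on L1; bus BusRdX; mem=20
  op12 P0: store L0 := 31 → M/I on L0; bus BusRdX Flush; mem=64
  op13 P1: store L2 := 87 → I/M on L2; bus BusRdX; mem=70
  op14 P0: store L0 := 7 → M/I on L0; bus (none); mem=64
  op15 P0: store L2 := 47 → M/I on L2; bus BusRdX Flush; mem=87
  op16 P0: store L0 := 90 → M/I on L0; bus (none); mem=64
  op17 P1: store L0 := 32 → I/M on L0; bus BusRdX Flush; mem=90
  op18 P1: load  L1 → O/S on L1; bus BusRd; mem=20
  op19 P0: load  L3 → S/O on L3; bus (none); mem=0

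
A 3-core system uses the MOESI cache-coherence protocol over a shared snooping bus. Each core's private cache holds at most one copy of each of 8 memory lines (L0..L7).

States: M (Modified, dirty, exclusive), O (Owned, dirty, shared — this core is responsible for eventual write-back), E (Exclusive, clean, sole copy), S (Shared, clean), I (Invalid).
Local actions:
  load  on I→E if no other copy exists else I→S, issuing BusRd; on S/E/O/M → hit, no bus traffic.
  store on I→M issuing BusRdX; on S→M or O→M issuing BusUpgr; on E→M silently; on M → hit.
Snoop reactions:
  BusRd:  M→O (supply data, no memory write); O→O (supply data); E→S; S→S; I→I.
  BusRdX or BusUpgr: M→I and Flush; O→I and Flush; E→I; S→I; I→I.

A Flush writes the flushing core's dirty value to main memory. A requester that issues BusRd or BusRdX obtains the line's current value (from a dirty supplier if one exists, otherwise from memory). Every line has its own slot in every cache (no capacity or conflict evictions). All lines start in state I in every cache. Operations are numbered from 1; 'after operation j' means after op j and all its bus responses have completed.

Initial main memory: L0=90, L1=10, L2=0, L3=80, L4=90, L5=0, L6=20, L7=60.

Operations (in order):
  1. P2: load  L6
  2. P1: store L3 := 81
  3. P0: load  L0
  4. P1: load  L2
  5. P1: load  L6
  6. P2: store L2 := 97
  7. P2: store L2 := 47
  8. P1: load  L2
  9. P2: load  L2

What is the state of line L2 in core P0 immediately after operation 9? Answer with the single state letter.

1. P2: load  L6  bus=[BusRd]  L6: P0=I P1=I P2=E  mem[L6]=20
2. P1: store L3 := 81  bus=[BusRdX]  L3: P0=I P1=M P2=I  mem[L3]=80
3. P0: load  L0  bus=[BusRd]  L0: P0=E P1=I P2=I  mem[L0]=90
4. P1: load  L2  bus=[BusRd]  L2: P0=I P1=E P2=I  mem[L2]=0
5. P1: load  L6  bus=[BusRd]  L6: P0=I P1=S P2=S  mem[L6]=20
6. P2: store L2 := 97  bus=[BusRdX]  L2: P0=I P1=I P2=M  mem[L2]=0
7. P2: store L2 := 47  bus=[-]  L2: P0=I P1=I P2=M  mem[L2]=0
8. P1: load  L2  bus=[BusRd]  L2: P0=I P1=S P2=O  mem[L2]=0
9. P2: load  L2  bus=[-]  L2: P0=I P1=S P2=O  mem[L2]=0

state = I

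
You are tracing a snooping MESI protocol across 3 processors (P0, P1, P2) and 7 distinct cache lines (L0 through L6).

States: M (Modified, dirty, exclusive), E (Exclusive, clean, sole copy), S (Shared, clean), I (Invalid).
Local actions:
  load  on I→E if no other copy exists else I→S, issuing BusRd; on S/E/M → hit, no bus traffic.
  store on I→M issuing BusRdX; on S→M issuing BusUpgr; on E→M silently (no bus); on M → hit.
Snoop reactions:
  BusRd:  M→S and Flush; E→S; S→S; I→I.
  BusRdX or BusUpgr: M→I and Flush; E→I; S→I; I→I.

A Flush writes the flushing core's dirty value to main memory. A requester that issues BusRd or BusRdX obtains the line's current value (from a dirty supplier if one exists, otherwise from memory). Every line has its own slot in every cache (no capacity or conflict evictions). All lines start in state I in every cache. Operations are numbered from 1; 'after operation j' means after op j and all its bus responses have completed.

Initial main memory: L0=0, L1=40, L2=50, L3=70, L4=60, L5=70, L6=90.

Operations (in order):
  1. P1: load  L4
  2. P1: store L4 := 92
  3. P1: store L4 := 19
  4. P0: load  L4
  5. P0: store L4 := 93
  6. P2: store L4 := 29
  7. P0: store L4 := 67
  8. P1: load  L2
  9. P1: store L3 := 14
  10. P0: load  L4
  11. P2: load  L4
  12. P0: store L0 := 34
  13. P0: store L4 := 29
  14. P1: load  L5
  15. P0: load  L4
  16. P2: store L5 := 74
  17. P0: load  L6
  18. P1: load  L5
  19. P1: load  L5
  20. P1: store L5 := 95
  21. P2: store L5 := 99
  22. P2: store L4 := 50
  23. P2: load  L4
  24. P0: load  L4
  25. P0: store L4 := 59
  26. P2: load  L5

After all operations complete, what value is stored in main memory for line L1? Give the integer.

[1] P1: load  L4 | P0:I, P1:E(60), P2:I | bus: BusRd
[2] P1: store L4 := 92 | P0:I, P1:M(92), P2:I | bus: none
[3] P1: store L4 := 19 | P0:I, P1:M(19), P2:I | bus: none
[4] P0: load  L4 | P0:S(19), P1:S(19), P2:I | bus: BusRd,Flush
[5] P0: store L4 := 93 | P0:M(93), P1:I, P2:I | bus: BusUpgr
[6] P2: store L4 := 29 | P0:I, P1:I, P2:M(29) | bus: BusRdX,Flush
[7] P0: store L4 := 67 | P0:M(67), P1:I, P2:I | bus: BusRdX,Flush
[8] P1: load  L2 | P0:I, P1:E(50), P2:I | bus: BusRd
[9] P1: store L3 := 14 | P0:I, P1:M(14), P2:I | bus: BusRdX
[10] P0: load  L4 | P0:M(67), P1:I, P2:I | bus: none
[11] P2: load  L4 | P0:S(67), P1:I, P2:S(67) | bus: BusRd,Flush
[12] P0: store L0 := 34 | P0:M(34), P1:I, P2:I | bus: BusRdX
[13] P0: store L4 := 29 | P0:M(29), P1:I, P2:I | bus: BusUpgr
[14] P1: load  L5 | P0:I, P1:E(70), P2:I | bus: BusRd
[15] P0: load  L4 | P0:M(29), P1:I, P2:I | bus: none
[16] P2: store L5 := 74 | P0:I, P1:I, P2:M(74) | bus: BusRdX
[17] P0: load  L6 | P0:E(90), P1:I, P2:I | bus: BusRd
[18] P1: load  L5 | P0:I, P1:S(74), P2:S(74) | bus: BusRd,Flush
[19] P1: load  L5 | P0:I, P1:S(74), P2:S(74) | bus: none
[20] P1: store L5 := 95 | P0:I, P1:M(95), P2:I | bus: BusUpgr
[21] P2: store L5 := 99 | P0:I, P1:I, P2:M(99) | bus: BusRdX,Flush
[22] P2: store L4 := 50 | P0:I, P1:I, P2:M(50) | bus: BusRdX,Flush
[23] P2: load  L4 | P0:I, P1:I, P2:M(50) | bus: none
[24] P0: load  L4 | P0:S(50), P1:I, P2:S(50) | bus: BusRd,Flush
[25] P0: store L4 := 59 | P0:M(59), P1:I, P2:I | bus: BusUpgr
[26] P2: load  L5 | P0:I, P1:I, P2:M(99) | bus: none

memory[L1] = 40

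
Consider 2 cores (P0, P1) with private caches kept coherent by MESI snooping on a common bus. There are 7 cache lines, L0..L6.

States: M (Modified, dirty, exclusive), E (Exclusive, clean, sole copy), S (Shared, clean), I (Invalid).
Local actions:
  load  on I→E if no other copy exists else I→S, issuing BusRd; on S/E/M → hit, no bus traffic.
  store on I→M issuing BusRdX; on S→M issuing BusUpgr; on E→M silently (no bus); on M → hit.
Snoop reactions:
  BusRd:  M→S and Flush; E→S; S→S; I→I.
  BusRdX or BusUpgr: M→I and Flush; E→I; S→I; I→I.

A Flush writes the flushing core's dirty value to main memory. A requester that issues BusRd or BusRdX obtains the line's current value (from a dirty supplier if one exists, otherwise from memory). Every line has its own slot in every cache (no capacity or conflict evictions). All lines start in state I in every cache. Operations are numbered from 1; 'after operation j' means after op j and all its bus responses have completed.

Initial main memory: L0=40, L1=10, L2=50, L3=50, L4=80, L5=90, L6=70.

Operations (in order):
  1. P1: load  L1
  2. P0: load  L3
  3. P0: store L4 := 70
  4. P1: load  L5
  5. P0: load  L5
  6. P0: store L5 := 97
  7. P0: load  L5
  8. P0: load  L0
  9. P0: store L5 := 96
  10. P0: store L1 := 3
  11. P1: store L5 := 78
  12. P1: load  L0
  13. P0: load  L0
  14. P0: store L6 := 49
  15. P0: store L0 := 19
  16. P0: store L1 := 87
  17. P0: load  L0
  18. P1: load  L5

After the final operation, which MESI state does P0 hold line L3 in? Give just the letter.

step 1: P1: load  L1  ⟶  IE  (L1)  txn=BusRd  M[L1]=10
step 2: P0: load  L3  ⟶  EI  (L3)  txn=BusRd  M[L3]=50
step 3: P0: store L4 := 70  ⟶  MI  (L4)  txn=BusRdX  M[L4]=80
step 4: P1: load  L5  ⟶  IE  (L5)  txn=BusRd  M[L5]=90
step 5: P0: load  L5  ⟶  SS  (L5)  txn=BusRd  M[L5]=90
step 6: P0: store L5 := 97  ⟶  MI  (L5)  txn=BusUpgr  M[L5]=90
step 7: P0: load  L5  ⟶  MI  (L5)  txn=∅  M[L5]=90
step 8: P0: load  L0  ⟶  EI  (L0)  txn=BusRd  M[L0]=40
step 9: P0: store L5 := 96  ⟶  MI  (L5)  txn=∅  M[L5]=90
step 10: P0: store L1 := 3  ⟶  MI  (L1)  txn=BusRdX  M[L1]=10
step 11: P1: store L5 := 78  ⟶  IM  (L5)  txn=BusRdX+Flush  M[L5]=96
step 12: P1: load  L0  ⟶  SS  (L0)  txn=BusRd  M[L0]=40
step 13: P0: load  L0  ⟶  SS  (L0)  txn=∅  M[L0]=40
step 14: P0: store L6 := 49  ⟶  MI  (L6)  txn=BusRdX  M[L6]=70
step 15: P0: store L0 := 19  ⟶  MI  (L0)  txn=BusUpgr  M[L0]=40
step 16: P0: store L1 := 87  ⟶  MI  (L1)  txn=∅  M[L1]=10
step 17: P0: load  L0  ⟶  MI  (L0)  txn=∅  M[L0]=40
step 18: P1: load  L5  ⟶  IM  (L5)  txn=∅  M[L5]=96

state = E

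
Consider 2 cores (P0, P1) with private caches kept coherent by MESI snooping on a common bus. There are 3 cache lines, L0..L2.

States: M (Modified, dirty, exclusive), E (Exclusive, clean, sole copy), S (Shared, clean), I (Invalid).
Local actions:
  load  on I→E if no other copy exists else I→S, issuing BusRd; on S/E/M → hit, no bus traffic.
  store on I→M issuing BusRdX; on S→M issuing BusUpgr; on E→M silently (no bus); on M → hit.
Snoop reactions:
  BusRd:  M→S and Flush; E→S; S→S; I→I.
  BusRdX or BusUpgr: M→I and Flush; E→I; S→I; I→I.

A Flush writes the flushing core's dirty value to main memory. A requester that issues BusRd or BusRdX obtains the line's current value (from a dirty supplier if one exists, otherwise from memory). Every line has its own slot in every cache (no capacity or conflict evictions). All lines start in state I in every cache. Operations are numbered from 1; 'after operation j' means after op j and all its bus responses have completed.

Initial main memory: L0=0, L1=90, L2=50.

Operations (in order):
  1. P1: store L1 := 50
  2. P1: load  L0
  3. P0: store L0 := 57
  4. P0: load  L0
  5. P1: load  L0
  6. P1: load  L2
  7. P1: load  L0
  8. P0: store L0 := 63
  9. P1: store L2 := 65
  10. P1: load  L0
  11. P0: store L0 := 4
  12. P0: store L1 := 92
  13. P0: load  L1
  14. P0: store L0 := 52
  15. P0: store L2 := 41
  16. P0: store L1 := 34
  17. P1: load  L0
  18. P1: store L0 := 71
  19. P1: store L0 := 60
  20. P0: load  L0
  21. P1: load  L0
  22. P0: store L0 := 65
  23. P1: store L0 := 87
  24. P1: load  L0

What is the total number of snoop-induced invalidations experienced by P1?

[1] P1: store L1 := 50 | P0:I, P1:M(50) | bus: BusRdX
[2] P1: load  L0 | P0:I, P1:E(0) | bus: BusRd
[3] P0: store L0 := 57 | P0:M(57), P1:I | bus: BusRdX
[4] P0: load  L0 | P0:M(57), P1:I | bus: none
[5] P1: load  L0 | P0:S(57), P1:S(57) | bus: BusRd,Flush
[6] P1: load  L2 | P0:I, P1:E(50) | bus: BusRd
[7] P1: load  L0 | P0:S(57), P1:S(57) | bus: none
[8] P0: store L0 := 63 | P0:M(63), P1:I | bus: BusUpgr
[9] P1: store L2 := 65 | P0:I, P1:M(65) | bus: none
[10] P1: load  L0 | P0:S(63), P1:S(63) | bus: BusRd,Flush
[11] P0: store L0 := 4 | P0:M(4), P1:I | bus: BusUpgr
[12] P0: store L1 := 92 | P0:M(92), P1:I | bus: BusRdX,Flush
[13] P0: load  L1 | P0:M(92), P1:I | bus: none
[14] P0: store L0 := 52 | P0:M(52), P1:I | bus: none
[15] P0: store L2 := 41 | P0:M(41), P1:I | bus: BusRdX,Flush
[16] P0: store L1 := 34 | P0:M(34), P1:I | bus: none
[17] P1: load  L0 | P0:S(52), P1:S(52) | bus: BusRd,Flush
[18] P1: store L0 := 71 | P0:I, P1:M(71) | bus: BusUpgr
[19] P1: store L0 := 60 | P0:I, P1:M(60) | bus: none
[20] P0: load  L0 | P0:S(60), P1:S(60) | bus: BusRd,Flush
[21] P1: load  L0 | P0:S(60), P1:S(60) | bus: none
[22] P0: store L0 := 65 | P0:M(65), P1:I | bus: BusUpgr
[23] P1: store L0 := 87 | P0:I, P1:M(87) | bus: BusRdX,Flush
[24] P1: load  L0 | P0:I, P1:M(87) | bus: none

invalidations = 6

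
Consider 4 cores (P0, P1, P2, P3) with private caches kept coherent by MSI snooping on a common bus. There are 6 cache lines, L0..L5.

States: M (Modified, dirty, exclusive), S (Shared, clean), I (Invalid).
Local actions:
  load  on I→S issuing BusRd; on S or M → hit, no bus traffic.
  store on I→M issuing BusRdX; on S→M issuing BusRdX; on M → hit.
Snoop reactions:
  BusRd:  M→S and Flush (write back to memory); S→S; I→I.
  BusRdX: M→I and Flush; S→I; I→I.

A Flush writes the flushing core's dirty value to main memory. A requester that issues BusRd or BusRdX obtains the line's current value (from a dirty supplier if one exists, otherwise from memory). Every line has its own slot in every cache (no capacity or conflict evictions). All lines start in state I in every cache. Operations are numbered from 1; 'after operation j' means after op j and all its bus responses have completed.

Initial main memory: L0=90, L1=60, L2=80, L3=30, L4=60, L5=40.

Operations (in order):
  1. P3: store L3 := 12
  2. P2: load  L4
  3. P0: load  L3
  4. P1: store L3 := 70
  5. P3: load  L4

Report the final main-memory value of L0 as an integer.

memory[L0] = 90

[1] P3: store L3 := 12 | P0:I, P1:I, P2:I, P3:M(12) | bus: BusRdX
[2] P2: load  L4 | P0:I, P1:I, P2:S(60), P3:I | bus: BusRd
[3] P0: load  L3 | P0:S(12), P1:I, P2:I, P3:S(12) | bus: BusRd,Flush
[4] P1: store L3 := 70 | P0:I, P1:M(70), P2:I, P3:I | bus: BusRdX
[5] P3: load  L4 | P0:I, P1:I, P2:S(60), P3:S(60) | bus: BusRd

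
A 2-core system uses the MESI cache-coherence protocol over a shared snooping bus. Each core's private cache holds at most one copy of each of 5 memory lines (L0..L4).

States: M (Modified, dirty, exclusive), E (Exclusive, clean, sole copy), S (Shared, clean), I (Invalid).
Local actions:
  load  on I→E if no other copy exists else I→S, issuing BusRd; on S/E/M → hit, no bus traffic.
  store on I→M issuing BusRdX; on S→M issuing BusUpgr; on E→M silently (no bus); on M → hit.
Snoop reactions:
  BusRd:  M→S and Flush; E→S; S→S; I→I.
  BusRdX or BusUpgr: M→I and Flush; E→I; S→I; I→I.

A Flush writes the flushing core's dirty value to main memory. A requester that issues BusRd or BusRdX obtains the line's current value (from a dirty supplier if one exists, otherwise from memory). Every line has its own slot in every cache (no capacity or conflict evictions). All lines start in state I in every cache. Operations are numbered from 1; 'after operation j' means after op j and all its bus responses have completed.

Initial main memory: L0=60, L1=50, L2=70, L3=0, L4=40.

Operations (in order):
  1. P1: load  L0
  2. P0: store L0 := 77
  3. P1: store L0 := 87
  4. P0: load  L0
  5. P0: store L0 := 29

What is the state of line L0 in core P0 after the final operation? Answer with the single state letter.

[1] P1: load  L0 | P0:I, P1:E(60) | bus: BusRd
[2] P0: store L0 := 77 | P0:M(77), P1:I | bus: BusRdX
[3] P1: store L0 := 87 | P0:I, P1:M(87) | bus: BusRdX,Flush
[4] P0: load  L0 | P0:S(87), P1:S(87) | bus: BusRd,Flush
[5] P0: store L0 := 29 | P0:M(29), P1:I | bus: BusUpgr

state = M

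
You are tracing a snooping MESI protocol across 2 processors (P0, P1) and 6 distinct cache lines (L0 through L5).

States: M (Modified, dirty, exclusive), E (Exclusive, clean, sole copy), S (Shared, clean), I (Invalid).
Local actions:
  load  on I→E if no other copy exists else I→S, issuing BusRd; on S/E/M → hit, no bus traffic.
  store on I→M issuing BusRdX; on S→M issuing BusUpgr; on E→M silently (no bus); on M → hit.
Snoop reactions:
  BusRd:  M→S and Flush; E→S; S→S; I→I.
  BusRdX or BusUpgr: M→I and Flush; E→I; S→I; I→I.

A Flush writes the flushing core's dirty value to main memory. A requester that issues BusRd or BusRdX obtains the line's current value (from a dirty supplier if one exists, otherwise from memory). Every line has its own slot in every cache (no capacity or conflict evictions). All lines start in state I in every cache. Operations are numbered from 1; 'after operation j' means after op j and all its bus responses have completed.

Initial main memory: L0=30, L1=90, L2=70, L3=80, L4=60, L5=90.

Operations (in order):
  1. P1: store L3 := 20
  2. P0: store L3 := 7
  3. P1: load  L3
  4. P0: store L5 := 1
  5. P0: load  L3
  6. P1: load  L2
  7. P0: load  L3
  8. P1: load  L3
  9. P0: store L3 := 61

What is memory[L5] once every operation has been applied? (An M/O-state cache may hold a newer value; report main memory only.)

  op1 P1: store L3 := 20 → I/M on L3; bus BusRdX; mem=80
  op2 P0: store L3 := 7 → M/I on L3; bus BusRdX Flush; mem=20
  op3 P1: load  L3 → S/S on L3; bus BusRd Flush; mem=7
  op4 P0: store L5 := 1 → M/I on L5; bus BusRdX; mem=90
  op5 P0: load  L3 → S/S on L3; bus (none); mem=7
  op6 P1: load  L2 → I/E on L2; bus BusRd; mem=70
  op7 P0: load  L3 → S/S on L3; bus (none); mem=7
  op8 P1: load  L3 → S/S on L3; bus (none); mem=7
  op9 P0: store L3 := 61 → M/I on L3; bus BusUpgr; mem=7

memory[L5] = 90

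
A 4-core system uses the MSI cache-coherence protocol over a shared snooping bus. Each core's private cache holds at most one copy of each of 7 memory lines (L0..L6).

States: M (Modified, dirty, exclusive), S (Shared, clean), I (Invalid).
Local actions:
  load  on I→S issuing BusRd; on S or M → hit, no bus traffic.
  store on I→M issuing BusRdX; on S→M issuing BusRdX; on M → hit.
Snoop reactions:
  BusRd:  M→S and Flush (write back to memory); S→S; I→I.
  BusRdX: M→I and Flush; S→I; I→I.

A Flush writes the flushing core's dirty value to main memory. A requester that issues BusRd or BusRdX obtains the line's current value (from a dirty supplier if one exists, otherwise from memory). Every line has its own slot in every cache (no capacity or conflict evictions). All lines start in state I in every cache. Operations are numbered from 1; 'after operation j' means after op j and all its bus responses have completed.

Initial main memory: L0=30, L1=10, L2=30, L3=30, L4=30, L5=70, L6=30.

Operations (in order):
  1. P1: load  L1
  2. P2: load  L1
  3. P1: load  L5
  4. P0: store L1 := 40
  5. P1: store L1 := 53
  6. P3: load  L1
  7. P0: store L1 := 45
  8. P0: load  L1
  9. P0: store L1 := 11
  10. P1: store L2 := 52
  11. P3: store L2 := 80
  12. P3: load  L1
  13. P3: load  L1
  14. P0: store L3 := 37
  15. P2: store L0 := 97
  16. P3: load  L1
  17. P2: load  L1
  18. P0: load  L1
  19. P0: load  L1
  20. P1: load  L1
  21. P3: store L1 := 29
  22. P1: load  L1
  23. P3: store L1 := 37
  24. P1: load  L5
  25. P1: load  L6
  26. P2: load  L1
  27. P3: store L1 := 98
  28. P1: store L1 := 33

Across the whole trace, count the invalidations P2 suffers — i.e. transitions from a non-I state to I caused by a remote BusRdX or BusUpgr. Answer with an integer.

[1] P1: load  L1 | P0:I, P1:S(10), P2:I, P3:I | bus: BusRd
[2] P2: load  L1 | P0:I, P1:S(10), P2:S(10), P3:I | bus: BusRd
[3] P1: load  L5 | P0:I, P1:S(70), P2:I, P3:I | bus: BusRd
[4] P0: store L1 := 40 | P0:M(40), P1:I, P2:I, P3:I | bus: BusRdX
[5] P1: store L1 := 53 | P0:I, P1:M(53), P2:I, P3:I | bus: BusRdX,Flush
[6] P3: load  L1 | P0:I, P1:S(53), P2:I, P3:S(53) | bus: BusRd,Flush
[7] P0: store L1 := 45 | P0:M(45), P1:I, P2:I, P3:I | bus: BusRdX
[8] P0: load  L1 | P0:M(45), P1:I, P2:I, P3:I | bus: none
[9] P0: store L1 := 11 | P0:M(11), P1:I, P2:I, P3:I | bus: none
[10] P1: store L2 := 52 | P0:I, P1:M(52), P2:I, P3:I | bus: BusRdX
[11] P3: store L2 := 80 | P0:I, P1:I, P2:I, P3:M(80) | bus: BusRdX,Flush
[12] P3: load  L1 | P0:S(11), P1:I, P2:I, P3:S(11) | bus: BusRd,Flush
[13] P3: load  L1 | P0:S(11), P1:I, P2:I, P3:S(11) | bus: none
[14] P0: store L3 := 37 | P0:M(37), P1:I, P2:I, P3:I | bus: BusRdX
[15] P2: store L0 := 97 | P0:I, P1:I, P2:M(97), P3:I | bus: BusRdX
[16] P3: load  L1 | P0:S(11), P1:I, P2:I, P3:S(11) | bus: none
[17] P2: load  L1 | P0:S(11), P1:I, P2:S(11), P3:S(11) | bus: BusRd
[18] P0: load  L1 | P0:S(11), P1:I, P2:S(11), P3:S(11) | bus: none
[19] P0: load  L1 | P0:S(11), P1:I, P2:S(11), P3:S(11) | bus: none
[20] P1: load  L1 | P0:S(11), P1:S(11), P2:S(11), P3:S(11) | bus: BusRd
[21] P3: store L1 := 29 | P0:I, P1:I, P2:I, P3:M(29) | bus: BusRdX
[22] P1: load  L1 | P0:I, P1:S(29), P2:I, P3:S(29) | bus: BusRd,Flush
[23] P3: store L1 := 37 | P0:I, P1:I, P2:I, P3:M(37) | bus: BusRdX
[24] P1: load  L5 | P0:I, P1:S(70), P2:I, P3:I | bus: none
[25] P1: load  L6 | P0:I, P1:S(30), P2:I, P3:I | bus: BusRd
[26] P2: load  L1 | P0:I, P1:I, P2:S(37), P3:S(37) | bus: BusRd,Flush
[27] P3: store L1 := 98 | P0:I, P1:I, P2:I, P3:M(98) | bus: BusRdX
[28] P1: store L1 := 33 | P0:I, P1:M(33), P2:I, P3:I | bus: BusRdX,Flush

invalidations = 3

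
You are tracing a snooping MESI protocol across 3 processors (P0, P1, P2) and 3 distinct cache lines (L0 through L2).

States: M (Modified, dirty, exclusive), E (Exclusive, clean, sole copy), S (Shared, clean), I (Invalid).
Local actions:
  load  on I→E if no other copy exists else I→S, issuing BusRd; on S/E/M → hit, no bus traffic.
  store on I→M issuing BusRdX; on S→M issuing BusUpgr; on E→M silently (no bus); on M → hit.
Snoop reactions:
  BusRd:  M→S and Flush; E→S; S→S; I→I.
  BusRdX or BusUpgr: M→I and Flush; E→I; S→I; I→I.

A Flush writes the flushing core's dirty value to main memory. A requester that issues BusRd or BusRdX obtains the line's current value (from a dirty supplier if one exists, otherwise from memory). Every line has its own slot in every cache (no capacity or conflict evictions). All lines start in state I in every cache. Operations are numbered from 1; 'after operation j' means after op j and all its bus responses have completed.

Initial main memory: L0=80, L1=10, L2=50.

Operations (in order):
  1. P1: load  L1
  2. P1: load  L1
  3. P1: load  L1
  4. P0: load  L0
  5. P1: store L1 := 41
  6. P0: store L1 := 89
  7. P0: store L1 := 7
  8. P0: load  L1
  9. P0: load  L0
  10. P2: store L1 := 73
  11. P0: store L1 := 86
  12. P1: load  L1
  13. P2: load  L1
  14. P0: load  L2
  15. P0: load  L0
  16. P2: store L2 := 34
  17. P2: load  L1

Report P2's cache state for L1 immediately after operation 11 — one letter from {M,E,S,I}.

[1] P1: load  L1 | P0:I, P1:E(10), P2:I | bus: BusRd
[2] P1: load  L1 | P0:I, P1:E(10), P2:I | bus: none
[3] P1: load  L1 | P0:I, P1:E(10), P2:I | bus: none
[4] P0: load  L0 | P0:E(80), P1:I, P2:I | bus: BusRd
[5] P1: store L1 := 41 | P0:I, P1:M(41), P2:I | bus: none
[6] P0: store L1 := 89 | P0:M(89), P1:I, P2:I | bus: BusRdX,Flush
[7] P0: store L1 := 7 | P0:M(7), P1:I, P2:I | bus: none
[8] P0: load  L1 | P0:M(7), P1:I, P2:I | bus: none
[9] P0: load  L0 | P0:E(80), P1:I, P2:I | bus: none
[10] P2: store L1 := 73 | P0:I, P1:I, P2:M(73) | bus: BusRdX,Flush
[11] P0: store L1 := 86 | P0:M(86), P1:I, P2:I | bus: BusRdX,Flush
[12] P1: load  L1 | P0:S(86), P1:S(86), P2:I | bus: BusRd,Flush
[13] P2: load  L1 | P0:S(86), P1:S(86), P2:S(86) | bus: BusRd
[14] P0: load  L2 | P0:E(50), P1:I, P2:I | bus: BusRd
[15] P0: load  L0 | P0:E(80), P1:I, P2:I | bus: none
[16] P2: store L2 := 34 | P0:I, P1:I, P2:M(34) | bus: BusRdX
[17] P2: load  L1 | P0:S(86), P1:S(86), P2:S(86) | bus: none

state = I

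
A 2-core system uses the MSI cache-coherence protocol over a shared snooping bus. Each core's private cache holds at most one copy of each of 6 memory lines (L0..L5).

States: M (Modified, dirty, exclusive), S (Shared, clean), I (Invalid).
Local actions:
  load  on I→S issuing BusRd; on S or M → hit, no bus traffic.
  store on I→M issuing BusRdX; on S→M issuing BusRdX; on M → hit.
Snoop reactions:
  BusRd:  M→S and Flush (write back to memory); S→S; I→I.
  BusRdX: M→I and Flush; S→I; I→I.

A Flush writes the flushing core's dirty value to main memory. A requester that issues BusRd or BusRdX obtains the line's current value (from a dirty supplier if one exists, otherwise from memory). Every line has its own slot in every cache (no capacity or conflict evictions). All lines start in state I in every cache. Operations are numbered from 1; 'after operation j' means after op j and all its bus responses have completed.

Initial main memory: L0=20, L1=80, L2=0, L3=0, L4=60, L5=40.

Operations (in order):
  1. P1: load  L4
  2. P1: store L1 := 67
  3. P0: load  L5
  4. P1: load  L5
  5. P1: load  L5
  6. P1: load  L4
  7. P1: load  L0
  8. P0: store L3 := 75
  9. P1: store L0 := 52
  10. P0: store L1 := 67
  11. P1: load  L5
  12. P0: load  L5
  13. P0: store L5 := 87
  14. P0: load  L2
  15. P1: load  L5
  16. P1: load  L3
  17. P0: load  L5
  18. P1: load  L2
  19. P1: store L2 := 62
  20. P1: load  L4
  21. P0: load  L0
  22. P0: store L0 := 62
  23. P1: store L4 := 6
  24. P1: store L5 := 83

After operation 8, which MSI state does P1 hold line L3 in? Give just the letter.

  op1 P1: load  L4 → I/S on L4; bus BusRd; mem=60
  op2 P1: store L1 := 67 → I/M on L1; bus BusRdX; mem=80
  op3 P0: load  L5 → S/I on L5; bus BusRd; mem=40
  op4 P1: load  L5 → S/S on L5; bus BusRd; mem=40
  op5 P1: load  L5 → S/S on L5; bus (none); mem=40
  op6 P1: load  L4 → I/S on L4; bus (none); mem=60
  op7 P1: load  L0 → I/S on L0; bus BusRd; mem=20
  op8 P0: store L3 := 75 → M/I on L3; bus BusRdX; mem=0
  op9 P1: store L0 := 52 → I/M on L0; bus BusRdX; mem=20
  op10 P0: store L1 := 67 → M/I on L1; bus BusRdX Flush; mem=67
  op11 P1: load  L5 → S/S on L5; bus (none); mem=40
  op12 P0: load  L5 → S/S on L5; bus (none); mem=40
  op13 P0: store L5 := 87 → M/I on L5; bus BusRdX; mem=40
  op14 P0: load  L2 → S/I on L2; bus BusRd; mem=0
  op15 P1: load  L5 → S/S on L5; bus BusRd Flush; mem=87
  op16 P1: load  L3 → S/S on L3; bus BusRd Flush; mem=75
  op17 P0: load  L5 → S/S on L5; bus (none); mem=87
  op18 P1: load  L2 → S/S on L2; bus BusRd; mem=0
  op19 P1: store L2 := 62 → I/M on L2; bus BusRdX; mem=0
  op20 P1: load  L4 → I/S on L4; bus (none); mem=60
  op21 P0: load  L0 → S/S on L0; bus BusRd Flush; mem=52
  op22 P0: store L0 := 62 → M/I on L0; bus BusRdX; mem=52
  op23 P1: store L4 := 6 → I/M on L4; bus BusRdX; mem=60
  op24 P1: store L5 := 83 → I/M on L5; bus BusRdX; mem=87

state = I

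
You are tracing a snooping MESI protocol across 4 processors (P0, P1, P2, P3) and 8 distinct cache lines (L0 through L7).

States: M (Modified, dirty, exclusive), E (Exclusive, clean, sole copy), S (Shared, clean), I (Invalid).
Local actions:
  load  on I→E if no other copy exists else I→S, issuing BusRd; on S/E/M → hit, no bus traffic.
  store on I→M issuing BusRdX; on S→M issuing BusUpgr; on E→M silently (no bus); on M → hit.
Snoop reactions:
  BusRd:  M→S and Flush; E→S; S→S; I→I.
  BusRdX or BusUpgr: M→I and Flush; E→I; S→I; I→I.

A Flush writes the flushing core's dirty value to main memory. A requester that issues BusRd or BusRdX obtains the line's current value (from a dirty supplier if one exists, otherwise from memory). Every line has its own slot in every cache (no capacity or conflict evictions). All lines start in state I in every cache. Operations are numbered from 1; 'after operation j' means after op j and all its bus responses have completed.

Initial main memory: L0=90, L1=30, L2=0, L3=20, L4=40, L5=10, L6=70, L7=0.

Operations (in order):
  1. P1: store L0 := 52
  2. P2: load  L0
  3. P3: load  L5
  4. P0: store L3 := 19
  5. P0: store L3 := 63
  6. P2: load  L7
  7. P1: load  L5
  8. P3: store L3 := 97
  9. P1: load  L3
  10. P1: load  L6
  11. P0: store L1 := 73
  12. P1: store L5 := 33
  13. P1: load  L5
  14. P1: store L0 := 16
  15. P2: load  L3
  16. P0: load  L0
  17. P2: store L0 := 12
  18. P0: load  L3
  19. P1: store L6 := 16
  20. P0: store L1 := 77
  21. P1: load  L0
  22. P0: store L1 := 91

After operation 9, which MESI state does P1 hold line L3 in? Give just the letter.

step 1: P1: store L0 := 52  ⟶  IMII  (L0)  txn=BusRdX  M[L0]=90
step 2: P2: load  L0  ⟶  ISSI  (L0)  txn=BusRd+Flush  M[L0]=52
step 3: P3: load  L5  ⟶  IIIE  (L5)  txn=BusRd  M[L5]=10
step 4: P0: store L3 := 19  ⟶  MIII  (L3)  txn=BusRdX  M[L3]=20
step 5: P0: store L3 := 63  ⟶  MIII  (L3)  txn=∅  M[L3]=20
step 6: P2: load  L7  ⟶  IIEI  (L7)  txn=BusRd  M[L7]=0
step 7: P1: load  L5  ⟶  ISIS  (L5)  txn=BusRd  M[L5]=10
step 8: P3: store L3 := 97  ⟶  IIIM  (L3)  txn=BusRdX+Flush  M[L3]=63
step 9: P1: load  L3  ⟶  ISIS  (L3)  txn=BusRd+Flush  M[L3]=97
step 10: P1: load  L6  ⟶  IEII  (L6)  txn=BusRd  M[L6]=70
step 11: P0: store L1 := 73  ⟶  MIII  (L1)  txn=BusRdX  M[L1]=30
step 12: P1: store L5 := 33  ⟶  IMII  (L5)  txn=BusUpgr  M[L5]=10
step 13: P1: load  L5  ⟶  IMII  (L5)  txn=∅  M[L5]=10
step 14: P1: store L0 := 16  ⟶  IMII  (L0)  txn=BusUpgr  M[L0]=52
step 15: P2: load  L3  ⟶  ISSS  (L3)  txn=BusRd  M[L3]=97
step 16: P0: load  L0  ⟶  SSII  (L0)  txn=BusRd+Flush  M[L0]=16
step 17: P2: store L0 := 12  ⟶  IIMI  (L0)  txn=BusRdX  M[L0]=16
step 18: P0: load  L3  ⟶  SSSS  (L3)  txn=BusRd  M[L3]=97
step 19: P1: store L6 := 16  ⟶  IMII  (L6)  txn=∅  M[L6]=70
step 20: P0: store L1 := 77  ⟶  MIII  (L1)  txn=∅  M[L1]=30
step 21: P1: load  L0  ⟶  ISSI  (L0)  txn=BusRd+Flush  M[L0]=12
step 22: P0: store L1 := 91  ⟶  MIII  (L1)  txn=∅  M[L1]=30

state = S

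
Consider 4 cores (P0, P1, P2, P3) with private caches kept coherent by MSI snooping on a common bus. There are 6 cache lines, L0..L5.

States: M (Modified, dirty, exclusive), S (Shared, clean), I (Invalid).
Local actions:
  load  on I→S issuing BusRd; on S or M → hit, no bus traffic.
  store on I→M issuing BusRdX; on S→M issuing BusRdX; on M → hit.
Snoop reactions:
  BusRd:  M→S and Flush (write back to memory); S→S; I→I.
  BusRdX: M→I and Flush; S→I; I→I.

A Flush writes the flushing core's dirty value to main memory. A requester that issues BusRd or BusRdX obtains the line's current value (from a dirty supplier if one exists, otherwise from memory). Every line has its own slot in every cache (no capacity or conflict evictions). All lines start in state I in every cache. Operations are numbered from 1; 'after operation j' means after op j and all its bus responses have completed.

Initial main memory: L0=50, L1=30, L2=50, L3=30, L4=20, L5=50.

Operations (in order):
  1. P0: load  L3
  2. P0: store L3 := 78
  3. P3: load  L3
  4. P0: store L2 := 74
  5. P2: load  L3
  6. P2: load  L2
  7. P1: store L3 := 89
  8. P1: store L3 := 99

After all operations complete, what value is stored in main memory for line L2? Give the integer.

1. P0: load  L3  bus=[BusRd]  L3: P0=S P1=I P2=I P3=I  mem[L3]=30
2. P0: store L3 := 78  bus=[BusRdX]  L3: P0=M P1=I P2=I P3=I  mem[L3]=30
3. P3: load  L3  bus=[BusRd,Flush]  L3: P0=S P1=I P2=I P3=S  mem[L3]=78
4. P0: store L2 := 74  bus=[BusRdX]  L2: P0=M P1=I P2=I P3=I  mem[L2]=50
5. P2: load  L3  bus=[BusRd]  L3: P0=S P1=I P2=S P3=S  mem[L3]=78
6. P2: load  L2  bus=[BusRd,Flush]  L2: P0=S P1=I P2=S P3=I  mem[L2]=74
7. P1: store L3 := 89  bus=[BusRdX]  L3: P0=I P1=M P2=I P3=I  mem[L3]=78
8. P1: store L3 := 99  bus=[-]  L3: P0=I P1=M P2=I P3=I  mem[L3]=78

memory[L2] = 74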